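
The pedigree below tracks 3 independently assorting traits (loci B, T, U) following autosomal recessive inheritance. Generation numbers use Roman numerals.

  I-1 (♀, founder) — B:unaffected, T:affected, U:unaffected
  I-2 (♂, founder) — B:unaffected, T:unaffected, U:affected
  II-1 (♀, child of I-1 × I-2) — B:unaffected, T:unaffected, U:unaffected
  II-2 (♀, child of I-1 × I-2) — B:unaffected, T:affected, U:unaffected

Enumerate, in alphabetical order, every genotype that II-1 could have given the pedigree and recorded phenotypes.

II-1 ∈ {BB Tt Uu, Bb Tt Uu}

B/I-1 un ·: BB|Bb
B/I-2 un ·: BB|Bb
B/II-1 un I-1×I-2: BB|Bb
B/II-2 un I-1×I-2: BB|Bb
⇒ B over [I-1,I-2,II-1,II-2]: 13 consistent
T/I-1 aff ·: tt
T/I-2 un ·: Tt
T/II-1 un I-1×I-2: Tt
T/II-2 aff I-1×I-2: tt
⇒ T over [I-1,I-2,II-1,II-2]: 1 consistent
U/I-1 un ·: UU|Uu
U/I-2 aff ·: uu
U/II-1 un I-1×I-2: Uu
U/II-2 un I-1×I-2: Uu
⇒ U over [I-1,I-2,II-1,II-2]: 2 consistent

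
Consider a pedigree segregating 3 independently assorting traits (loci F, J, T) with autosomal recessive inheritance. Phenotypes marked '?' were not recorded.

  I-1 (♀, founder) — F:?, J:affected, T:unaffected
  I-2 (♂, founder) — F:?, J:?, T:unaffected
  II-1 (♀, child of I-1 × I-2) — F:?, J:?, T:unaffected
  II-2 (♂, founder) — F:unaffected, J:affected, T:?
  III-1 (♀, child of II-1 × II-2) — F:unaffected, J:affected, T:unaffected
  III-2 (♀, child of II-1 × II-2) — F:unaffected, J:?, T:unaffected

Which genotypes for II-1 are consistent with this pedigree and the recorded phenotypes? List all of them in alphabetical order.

F/I-1 ? ·: FF|Ff|ff
F/I-2 ? ·: FF|Ff|ff
F/II-1 ? I-1×I-2: FF|Ff|ff
F/II-2 un ·: FF|Ff
F/III-1 un II-1×II-2: FF|Ff
F/III-2 un II-1×II-2: FF|Ff
⇒ F over [I-1,I-2,II-1,II-2,III-1,III-2]: 84 consistent
J/I-1 aff ·: jj
J/I-2 ? ·: JJ|Jj|jj
J/II-1 ? I-1×I-2: Jj|jj
J/II-2 aff ·: jj
J/III-1 aff II-1×II-2: jj
J/III-2 ? II-1×II-2: Jj|jj
⇒ J over [I-1,I-2,II-1,II-2,III-1,III-2]: 6 consistent
T/I-1 un ·: TT|Tt
T/I-2 un ·: TT|Tt
T/II-1 un I-1×I-2: TT|Tt
T/II-2 ? ·: TT|Tt|tt
T/III-1 un II-1×II-2: TT|Tt
T/III-2 un II-1×II-2: TT|Tt
⇒ T over [I-1,I-2,II-1,II-2,III-1,III-2]: 51 consistent

II-1 ∈ {FF Jj TT, FF Jj Tt, FF jj TT, FF jj Tt, Ff Jj TT, Ff Jj Tt, Ff jj TT, Ff jj Tt, ff Jj TT, ff Jj Tt, ff jj TT, ff jj Tt}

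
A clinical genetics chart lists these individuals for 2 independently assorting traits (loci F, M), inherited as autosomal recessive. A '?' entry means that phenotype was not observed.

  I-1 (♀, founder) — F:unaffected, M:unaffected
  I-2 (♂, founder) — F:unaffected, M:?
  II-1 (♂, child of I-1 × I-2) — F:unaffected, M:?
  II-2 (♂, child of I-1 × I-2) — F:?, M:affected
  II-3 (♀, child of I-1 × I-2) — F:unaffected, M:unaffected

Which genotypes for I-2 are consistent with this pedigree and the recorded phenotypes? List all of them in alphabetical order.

I-2 ∈ {FF Mm, FF mm, Ff Mm, Ff mm}

F/I-1 un ·: FF|Ff
F/I-2 un ·: FF|Ff
F/II-1 un I-1×I-2: FF|Ff
F/II-2 ? I-1×I-2: FF|Ff|ff
F/II-3 un I-1×I-2: FF|Ff
⇒ F over [I-1,I-2,II-1,II-2,II-3]: 29 consistent
M/I-1 un ·: Mm
M/I-2 ? ·: Mm|mm
M/II-1 ? I-1×I-2: MM|Mm|mm
M/II-2 aff I-1×I-2: mm
M/II-3 un I-1×I-2: MM|Mm
⇒ M over [I-1,I-2,II-1,II-2,II-3]: 8 consistent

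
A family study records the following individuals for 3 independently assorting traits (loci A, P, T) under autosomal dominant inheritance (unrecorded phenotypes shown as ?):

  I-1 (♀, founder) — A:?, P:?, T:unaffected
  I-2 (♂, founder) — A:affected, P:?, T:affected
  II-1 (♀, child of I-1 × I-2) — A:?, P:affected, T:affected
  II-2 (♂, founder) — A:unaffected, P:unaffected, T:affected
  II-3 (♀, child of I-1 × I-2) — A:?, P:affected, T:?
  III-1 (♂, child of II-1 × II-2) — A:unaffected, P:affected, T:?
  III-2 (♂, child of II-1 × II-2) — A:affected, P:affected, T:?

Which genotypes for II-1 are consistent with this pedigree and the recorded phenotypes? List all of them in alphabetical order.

A/I-1 ? ·: aa|Aa|AA
A/I-2 aff ·: Aa|AA
A/II-1 ? I-1×I-2: Aa
A/II-2 un ·: aa
A/II-3 ? I-1×I-2: aa|Aa|AA
A/III-1 un II-1×II-2: aa
A/III-2 aff II-1×II-2: Aa
⇒ A over [I-1,I-2,II-1,II-2,II-3,III-1,III-2]: 10 consistent
P/I-1 ? ·: pp|Pp|PP
P/I-2 ? ·: pp|Pp|PP
P/II-1 aff I-1×I-2: Pp|PP
P/II-2 un ·: pp
P/II-3 aff I-1×I-2: Pp|PP
P/III-1 aff II-1×II-2: Pp
P/III-2 aff II-1×II-2: Pp
⇒ P over [I-1,I-2,II-1,II-2,II-3,III-1,III-2]: 17 consistent
T/I-1 un ·: tt
T/I-2 aff ·: Tt|TT
T/II-1 aff I-1×I-2: Tt
T/II-2 aff ·: Tt|TT
T/II-3 ? I-1×I-2: tt|Tt
T/III-1 ? II-1×II-2: tt|Tt|TT
T/III-2 ? II-1×II-2: tt|Tt|TT
⇒ T over [I-1,I-2,II-1,II-2,II-3,III-1,III-2]: 39 consistent

II-1 ∈ {Aa PP Tt, Aa Pp Tt}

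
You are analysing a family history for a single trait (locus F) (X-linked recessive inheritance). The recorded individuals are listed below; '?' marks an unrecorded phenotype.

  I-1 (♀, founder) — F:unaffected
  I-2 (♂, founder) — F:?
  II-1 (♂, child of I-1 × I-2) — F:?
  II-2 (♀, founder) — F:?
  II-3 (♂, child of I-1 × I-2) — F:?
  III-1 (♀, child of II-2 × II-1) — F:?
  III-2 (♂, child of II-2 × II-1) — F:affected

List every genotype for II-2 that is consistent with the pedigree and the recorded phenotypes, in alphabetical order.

F/I-1 un ·: X^FX^F|X^FX^f
F/I-2 ? ·: X^FY|X^fY
F/II-1 ? I-1×I-2: X^FY|X^fY
F/II-2 ? ·: X^FX^f|X^fX^f
F/II-3 ? I-1×I-2: X^FY|X^fY
F/III-1 ? II-2×II-1: X^FX^F|X^FX^f|X^fX^f
F/III-2 aff II-2×II-1: X^fY
⇒ F over [I-1,I-2,II-1,II-2,II-3,III-1,III-2]: 30 consistent

II-2 ∈ {X^FX^f, X^fX^f}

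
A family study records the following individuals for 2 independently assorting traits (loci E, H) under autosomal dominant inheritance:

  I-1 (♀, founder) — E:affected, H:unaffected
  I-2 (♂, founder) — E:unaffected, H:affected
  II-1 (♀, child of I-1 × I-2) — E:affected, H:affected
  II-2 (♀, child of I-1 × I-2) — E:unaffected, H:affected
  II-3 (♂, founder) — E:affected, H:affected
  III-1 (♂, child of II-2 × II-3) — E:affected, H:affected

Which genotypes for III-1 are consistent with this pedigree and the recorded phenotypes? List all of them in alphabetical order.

E/I-1 aff ·: Ee
E/I-2 un ·: ee
E/II-1 aff I-1×I-2: Ee
E/II-2 un I-1×I-2: ee
E/II-3 aff ·: Ee|EE
E/III-1 aff II-2×II-3: Ee
⇒ E over [I-1,I-2,II-1,II-2,II-3,III-1]: 2 consistent
H/I-1 un ·: hh
H/I-2 aff ·: Hh|HH
H/II-1 aff I-1×I-2: Hh
H/II-2 aff I-1×I-2: Hh
H/II-3 aff ·: Hh|HH
H/III-1 aff II-2×II-3: Hh|HH
⇒ H over [I-1,I-2,II-1,II-2,II-3,III-1]: 8 consistent

III-1 ∈ {Ee HH, Ee Hh}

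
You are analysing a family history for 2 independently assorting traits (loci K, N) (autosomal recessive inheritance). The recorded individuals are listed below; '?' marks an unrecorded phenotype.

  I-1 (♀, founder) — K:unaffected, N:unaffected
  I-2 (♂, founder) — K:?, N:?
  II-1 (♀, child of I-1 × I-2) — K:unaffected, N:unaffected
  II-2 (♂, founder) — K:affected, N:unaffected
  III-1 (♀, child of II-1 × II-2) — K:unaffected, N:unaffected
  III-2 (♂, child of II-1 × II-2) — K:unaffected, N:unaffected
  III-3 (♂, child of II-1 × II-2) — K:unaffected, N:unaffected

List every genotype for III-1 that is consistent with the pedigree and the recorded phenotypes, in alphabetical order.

K/I-1 un ·: KK|Kk
K/I-2 ? ·: KK|Kk|kk
K/II-1 un I-1×I-2: KK|Kk
K/II-2 aff ·: kk
K/III-1 un II-1×II-2: Kk
K/III-2 un II-1×II-2: Kk
K/III-3 un II-1×II-2: Kk
⇒ K over [I-1,I-2,II-1,II-2,III-1,III-2,III-3]: 9 consistent
N/I-1 un ·: NN|Nn
N/I-2 ? ·: NN|Nn|nn
N/II-1 un I-1×I-2: NN|Nn
N/II-2 un ·: NN|Nn
N/III-1 un II-1×II-2: NN|Nn
N/III-2 un II-1×II-2: NN|Nn
N/III-3 un II-1×II-2: NN|Nn
⇒ N over [I-1,I-2,II-1,II-2,III-1,III-2,III-3]: 116 consistent

III-1 ∈ {Kk NN, Kk Nn}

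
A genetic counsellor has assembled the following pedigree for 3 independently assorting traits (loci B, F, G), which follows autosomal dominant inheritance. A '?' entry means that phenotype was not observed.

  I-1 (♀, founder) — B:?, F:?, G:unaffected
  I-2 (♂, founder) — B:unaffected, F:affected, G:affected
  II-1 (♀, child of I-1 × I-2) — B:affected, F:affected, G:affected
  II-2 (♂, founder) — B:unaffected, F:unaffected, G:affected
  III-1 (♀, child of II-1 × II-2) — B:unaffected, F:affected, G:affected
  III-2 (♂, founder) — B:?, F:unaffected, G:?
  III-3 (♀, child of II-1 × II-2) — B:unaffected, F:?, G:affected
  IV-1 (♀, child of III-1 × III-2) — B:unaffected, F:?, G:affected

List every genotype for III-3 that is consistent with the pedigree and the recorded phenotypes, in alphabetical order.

III-3 ∈ {bb Ff GG, bb Ff Gg, bb ff GG, bb ff Gg}

B/I-1 ? ·: Bb|BB
B/I-2 un ·: bb
B/II-1 aff I-1×I-2: Bb
B/II-2 un ·: bb
B/III-1 un II-1×II-2: bb
B/III-2 ? ·: bb|Bb
B/III-3 un II-1×II-2: bb
B/IV-1 un III-1×III-2: bb
⇒ B over [I-1,I-2,II-1,II-2,III-1,III-2,III-3,IV-1]: 4 consistent
F/I-1 ? ·: ff|Ff|FF
F/I-2 aff ·: Ff|FF
F/II-1 aff I-1×I-2: Ff|FF
F/II-2 un ·: ff
F/III-1 aff II-1×II-2: Ff
F/III-2 un ·: ff
F/III-3 ? II-1×II-2: ff|Ff
F/IV-1 ? III-1×III-2: ff|Ff
⇒ F over [I-1,I-2,II-1,II-2,III-1,III-2,III-3,IV-1]: 28 consistent
G/I-1 un ·: gg
G/I-2 aff ·: Gg|GG
G/II-1 aff I-1×I-2: Gg
G/II-2 aff ·: Gg|GG
G/III-1 aff II-1×II-2: Gg|GG
G/III-2 ? ·: gg|Gg|GG
G/III-3 aff II-1×II-2: Gg|GG
G/IV-1 aff III-1×III-2: Gg|GG
⇒ G over [I-1,I-2,II-1,II-2,III-1,III-2,III-3,IV-1]: 72 consistent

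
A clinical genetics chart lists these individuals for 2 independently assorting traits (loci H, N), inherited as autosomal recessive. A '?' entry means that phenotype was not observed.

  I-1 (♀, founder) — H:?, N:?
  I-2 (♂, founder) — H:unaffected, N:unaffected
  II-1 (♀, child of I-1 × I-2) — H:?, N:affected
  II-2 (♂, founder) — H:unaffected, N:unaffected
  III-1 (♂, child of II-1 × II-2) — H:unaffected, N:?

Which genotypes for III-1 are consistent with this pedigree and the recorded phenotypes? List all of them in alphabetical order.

III-1 ∈ {HH Nn, HH nn, Hh Nn, Hh nn}

H/I-1 ? ·: HH|Hh|hh
H/I-2 un ·: HH|Hh
H/II-1 ? I-1×I-2: HH|Hh|hh
H/II-2 un ·: HH|Hh
H/III-1 un II-1×II-2: HH|Hh
⇒ H over [I-1,I-2,II-1,II-2,III-1]: 36 consistent
N/I-1 ? ·: Nn|nn
N/I-2 un ·: Nn
N/II-1 aff I-1×I-2: nn
N/II-2 un ·: NN|Nn
N/III-1 ? II-1×II-2: Nn|nn
⇒ N over [I-1,I-2,II-1,II-2,III-1]: 6 consistent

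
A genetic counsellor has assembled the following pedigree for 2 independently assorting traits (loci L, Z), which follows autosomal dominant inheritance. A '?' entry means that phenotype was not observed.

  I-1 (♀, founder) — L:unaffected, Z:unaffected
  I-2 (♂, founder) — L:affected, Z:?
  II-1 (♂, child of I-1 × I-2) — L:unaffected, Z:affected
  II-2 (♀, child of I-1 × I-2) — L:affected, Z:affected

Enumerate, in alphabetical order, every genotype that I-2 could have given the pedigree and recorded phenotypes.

L/I-1 un ·: ll
L/I-2 aff ·: Ll
L/II-1 un I-1×I-2: ll
L/II-2 aff I-1×I-2: Ll
⇒ L over [I-1,I-2,II-1,II-2]: 1 consistent
Z/I-1 un ·: zz
Z/I-2 ? ·: Zz|ZZ
Z/II-1 aff I-1×I-2: Zz
Z/II-2 aff I-1×I-2: Zz
⇒ Z over [I-1,I-2,II-1,II-2]: 2 consistent

I-2 ∈ {Ll ZZ, Ll Zz}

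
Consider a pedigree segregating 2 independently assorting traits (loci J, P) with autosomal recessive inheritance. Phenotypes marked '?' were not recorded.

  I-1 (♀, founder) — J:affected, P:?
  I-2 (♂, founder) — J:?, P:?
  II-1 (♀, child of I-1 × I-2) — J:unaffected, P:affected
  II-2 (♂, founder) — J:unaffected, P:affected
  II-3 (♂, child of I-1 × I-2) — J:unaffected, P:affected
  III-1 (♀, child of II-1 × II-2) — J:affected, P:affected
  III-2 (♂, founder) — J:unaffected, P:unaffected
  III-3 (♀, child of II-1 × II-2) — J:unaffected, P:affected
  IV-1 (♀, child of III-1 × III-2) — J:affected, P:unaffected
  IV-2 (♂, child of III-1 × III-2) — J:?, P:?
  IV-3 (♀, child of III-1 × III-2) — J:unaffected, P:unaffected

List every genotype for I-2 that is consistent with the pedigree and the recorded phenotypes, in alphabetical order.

J/I-1 aff ·: jj
J/I-2 ? ·: JJ|Jj
J/II-1 un I-1×I-2: Jj
J/II-2 un ·: Jj
J/II-3 un I-1×I-2: Jj
J/III-1 aff II-1×II-2: jj
J/III-2 un ·: Jj
J/III-3 un II-1×II-2: JJ|Jj
J/IV-1 aff III-1×III-2: jj
J/IV-2 ? III-1×III-2: Jj|jj
J/IV-3 un III-1×III-2: Jj
⇒ J over [I-1,I-2,II-1,II-2,II-3,III-1,III-2,III-3,IV-1,IV-2,IV-3]: 8 consistent
P/I-1 ? ·: Pp|pp
P/I-2 ? ·: Pp|pp
P/II-1 aff I-1×I-2: pp
P/II-2 aff ·: pp
P/II-3 aff I-1×I-2: pp
P/III-1 aff II-1×II-2: pp
P/III-2 un ·: PP|Pp
P/III-3 aff II-1×II-2: pp
P/IV-1 un III-1×III-2: Pp
P/IV-2 ? III-1×III-2: Pp|pp
P/IV-3 un III-1×III-2: Pp
⇒ P over [I-1,I-2,II-1,II-2,II-3,III-1,III-2,III-3,IV-1,IV-2,IV-3]: 12 consistent

I-2 ∈ {JJ Pp, JJ pp, Jj Pp, Jj pp}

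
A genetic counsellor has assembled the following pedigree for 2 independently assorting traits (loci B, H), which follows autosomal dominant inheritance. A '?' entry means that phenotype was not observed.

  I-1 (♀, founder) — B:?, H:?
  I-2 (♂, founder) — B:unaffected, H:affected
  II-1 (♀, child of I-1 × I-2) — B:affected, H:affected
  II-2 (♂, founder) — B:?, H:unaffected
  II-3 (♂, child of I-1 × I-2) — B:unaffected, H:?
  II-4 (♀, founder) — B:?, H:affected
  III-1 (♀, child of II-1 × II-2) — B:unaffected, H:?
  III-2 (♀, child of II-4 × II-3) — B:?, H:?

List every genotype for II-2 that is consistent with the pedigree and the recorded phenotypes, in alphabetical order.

II-2 ∈ {Bb hh, bb hh}

B/I-1 ? ·: Bb
B/I-2 un ·: bb
B/II-1 aff I-1×I-2: Bb
B/II-2 ? ·: bb|Bb
B/II-3 un I-1×I-2: bb
B/II-4 ? ·: bb|Bb|BB
B/III-1 un II-1×II-2: bb
B/III-2 ? II-4×II-3: bb|Bb
⇒ B over [I-1,I-2,II-1,II-2,II-3,II-4,III-1,III-2]: 8 consistent
H/I-1 ? ·: hh|Hh|HH
H/I-2 aff ·: Hh|HH
H/II-1 aff I-1×I-2: Hh|HH
H/II-2 un ·: hh
H/II-3 ? I-1×I-2: hh|Hh|HH
H/II-4 aff ·: Hh|HH
H/III-1 ? II-1×II-2: hh|Hh
H/III-2 ? II-4×II-3: hh|Hh|HH
⇒ H over [I-1,I-2,II-1,II-2,II-3,II-4,III-1,III-2]: 110 consistent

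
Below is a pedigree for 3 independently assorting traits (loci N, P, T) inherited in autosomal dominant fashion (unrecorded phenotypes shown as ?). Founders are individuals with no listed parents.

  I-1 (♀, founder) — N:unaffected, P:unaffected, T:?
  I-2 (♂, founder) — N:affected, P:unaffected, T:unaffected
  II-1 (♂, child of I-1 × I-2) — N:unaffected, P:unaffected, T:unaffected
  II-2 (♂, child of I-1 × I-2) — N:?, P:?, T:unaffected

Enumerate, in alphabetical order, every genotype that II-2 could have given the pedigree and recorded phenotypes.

II-2 ∈ {Nn pp tt, nn pp tt}

N/I-1 un ·: nn
N/I-2 aff ·: Nn
N/II-1 un I-1×I-2: nn
N/II-2 ? I-1×I-2: nn|Nn
⇒ N over [I-1,I-2,II-1,II-2]: 2 consistent
P/I-1 un ·: pp
P/I-2 un ·: pp
P/II-1 un I-1×I-2: pp
P/II-2 ? I-1×I-2: pp
⇒ P over [I-1,I-2,II-1,II-2]: 1 consistent
T/I-1 ? ·: tt|Tt
T/I-2 un ·: tt
T/II-1 un I-1×I-2: tt
T/II-2 un I-1×I-2: tt
⇒ T over [I-1,I-2,II-1,II-2]: 2 consistent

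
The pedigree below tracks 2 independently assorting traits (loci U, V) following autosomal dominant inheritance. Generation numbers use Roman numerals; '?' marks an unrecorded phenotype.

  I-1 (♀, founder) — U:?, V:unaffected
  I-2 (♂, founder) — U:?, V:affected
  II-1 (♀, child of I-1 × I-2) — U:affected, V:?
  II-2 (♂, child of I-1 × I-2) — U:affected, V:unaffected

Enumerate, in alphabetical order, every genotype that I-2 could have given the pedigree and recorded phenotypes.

U/I-1 ? ·: uu|Uu|UU
U/I-2 ? ·: uu|Uu|UU
U/II-1 aff I-1×I-2: Uu|UU
U/II-2 aff I-1×I-2: Uu|UU
⇒ U over [I-1,I-2,II-1,II-2]: 17 consistent
V/I-1 un ·: vv
V/I-2 aff ·: Vv
V/II-1 ? I-1×I-2: vv|Vv
V/II-2 un I-1×I-2: vv
⇒ V over [I-1,I-2,II-1,II-2]: 2 consistent

I-2 ∈ {UU Vv, Uu Vv, uu Vv}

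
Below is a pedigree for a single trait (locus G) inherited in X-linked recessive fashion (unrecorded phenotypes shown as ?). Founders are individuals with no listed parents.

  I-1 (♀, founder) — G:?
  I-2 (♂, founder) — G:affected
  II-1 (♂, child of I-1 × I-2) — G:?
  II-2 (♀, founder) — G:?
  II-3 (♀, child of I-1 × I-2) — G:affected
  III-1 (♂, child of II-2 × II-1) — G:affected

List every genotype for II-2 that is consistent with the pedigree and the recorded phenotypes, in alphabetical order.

G/I-1 ? ·: X^GX^g|X^gX^g
G/I-2 aff ·: X^gY
G/II-1 ? I-1×I-2: X^GY|X^gY
G/II-2 ? ·: X^GX^g|X^gX^g
G/II-3 aff I-1×I-2: X^gX^g
G/III-1 aff II-2×II-1: X^gY
⇒ G over [I-1,I-2,II-1,II-2,II-3,III-1]: 6 consistent

II-2 ∈ {X^GX^g, X^gX^g}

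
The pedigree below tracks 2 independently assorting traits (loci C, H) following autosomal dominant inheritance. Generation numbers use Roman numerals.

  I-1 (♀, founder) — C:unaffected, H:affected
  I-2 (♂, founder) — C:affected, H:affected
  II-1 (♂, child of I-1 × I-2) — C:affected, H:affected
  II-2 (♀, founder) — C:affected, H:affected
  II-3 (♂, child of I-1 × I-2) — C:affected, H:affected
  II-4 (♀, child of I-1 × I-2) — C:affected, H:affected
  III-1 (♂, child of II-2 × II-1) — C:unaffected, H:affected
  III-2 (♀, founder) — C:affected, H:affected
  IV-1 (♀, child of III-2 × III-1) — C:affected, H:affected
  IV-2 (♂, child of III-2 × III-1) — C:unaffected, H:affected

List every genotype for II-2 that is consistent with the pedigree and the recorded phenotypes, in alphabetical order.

II-2 ∈ {Cc HH, Cc Hh}

C/I-1 un ·: cc
C/I-2 aff ·: Cc|CC
C/II-1 aff I-1×I-2: Cc
C/II-2 aff ·: Cc
C/II-3 aff I-1×I-2: Cc
C/II-4 aff I-1×I-2: Cc
C/III-1 un II-2×II-1: cc
C/III-2 aff ·: Cc
C/IV-1 aff III-2×III-1: Cc
C/IV-2 un III-2×III-1: cc
⇒ C over [I-1,I-2,II-1,II-2,II-3,II-4,III-1,III-2,IV-1,IV-2]: 2 consistent
H/I-1 aff ·: Hh|HH
H/I-2 aff ·: Hh|HH
H/II-1 aff I-1×I-2: Hh|HH
H/II-2 aff ·: Hh|HH
H/II-3 aff I-1×I-2: Hh|HH
H/II-4 aff I-1×I-2: Hh|HH
H/III-1 aff II-2×II-1: Hh|HH
H/III-2 aff ·: Hh|HH
H/IV-1 aff III-2×III-1: Hh|HH
H/IV-2 aff III-2×III-1: Hh|HH
⇒ H over [I-1,I-2,II-1,II-2,II-3,II-4,III-1,III-2,IV-1,IV-2]: 546 consistent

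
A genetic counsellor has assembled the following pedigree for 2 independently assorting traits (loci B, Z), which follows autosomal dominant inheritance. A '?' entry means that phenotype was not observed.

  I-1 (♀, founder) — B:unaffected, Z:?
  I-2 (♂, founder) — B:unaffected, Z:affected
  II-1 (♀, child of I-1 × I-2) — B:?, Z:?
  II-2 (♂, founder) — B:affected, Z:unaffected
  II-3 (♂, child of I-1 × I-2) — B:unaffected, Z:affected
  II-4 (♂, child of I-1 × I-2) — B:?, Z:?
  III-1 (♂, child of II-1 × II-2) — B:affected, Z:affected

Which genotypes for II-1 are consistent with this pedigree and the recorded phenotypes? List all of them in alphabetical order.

B/I-1 un ·: bb
B/I-2 un ·: bb
B/II-1 ? I-1×I-2: bb
B/II-2 aff ·: Bb|BB
B/II-3 un I-1×I-2: bb
B/II-4 ? I-1×I-2: bb
B/III-1 aff II-1×II-2: Bb
⇒ B over [I-1,I-2,II-1,II-2,II-3,II-4,III-1]: 2 consistent
Z/I-1 ? ·: zz|Zz|ZZ
Z/I-2 aff ·: Zz|ZZ
Z/II-1 ? I-1×I-2: Zz|ZZ
Z/II-2 un ·: zz
Z/II-3 aff I-1×I-2: Zz|ZZ
Z/II-4 ? I-1×I-2: zz|Zz|ZZ
Z/III-1 aff II-1×II-2: Zz
⇒ Z over [I-1,I-2,II-1,II-2,II-3,II-4,III-1]: 32 consistent

II-1 ∈ {bb ZZ, bb Zz}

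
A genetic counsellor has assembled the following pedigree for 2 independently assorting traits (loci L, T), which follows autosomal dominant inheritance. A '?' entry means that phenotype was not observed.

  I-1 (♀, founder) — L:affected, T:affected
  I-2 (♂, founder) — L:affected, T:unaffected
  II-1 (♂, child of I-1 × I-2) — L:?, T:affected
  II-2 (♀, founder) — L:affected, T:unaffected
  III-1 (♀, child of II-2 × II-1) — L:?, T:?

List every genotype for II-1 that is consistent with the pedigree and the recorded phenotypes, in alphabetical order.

L/I-1 aff ·: Ll|LL
L/I-2 aff ·: Ll|LL
L/II-1 ? I-1×I-2: ll|Ll|LL
L/II-2 aff ·: Ll|LL
L/III-1 ? II-2×II-1: ll|Ll|LL
⇒ L over [I-1,I-2,II-1,II-2,III-1]: 30 consistent
T/I-1 aff ·: Tt|TT
T/I-2 un ·: tt
T/II-1 aff I-1×I-2: Tt
T/II-2 un ·: tt
T/III-1 ? II-2×II-1: tt|Tt
⇒ T over [I-1,I-2,II-1,II-2,III-1]: 4 consistent

II-1 ∈ {LL Tt, Ll Tt, ll Tt}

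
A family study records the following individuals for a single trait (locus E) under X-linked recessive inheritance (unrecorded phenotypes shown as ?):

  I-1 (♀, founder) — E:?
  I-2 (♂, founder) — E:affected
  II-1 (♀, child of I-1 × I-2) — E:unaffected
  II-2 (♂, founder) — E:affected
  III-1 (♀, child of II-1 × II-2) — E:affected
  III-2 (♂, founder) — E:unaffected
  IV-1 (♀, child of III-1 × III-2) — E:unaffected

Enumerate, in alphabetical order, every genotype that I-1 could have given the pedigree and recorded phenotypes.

E/I-1 ? ·: X^EX^E|X^EX^e
E/I-2 aff ·: X^eY
E/II-1 un I-1×I-2: X^EX^e
E/II-2 aff ·: X^eY
E/III-1 aff II-1×II-2: X^eX^e
E/III-2 un ·: X^EY
E/IV-1 un III-1×III-2: X^EX^e
⇒ E over [I-1,I-2,II-1,II-2,III-1,III-2,IV-1]: 2 consistent

I-1 ∈ {X^EX^E, X^EX^e}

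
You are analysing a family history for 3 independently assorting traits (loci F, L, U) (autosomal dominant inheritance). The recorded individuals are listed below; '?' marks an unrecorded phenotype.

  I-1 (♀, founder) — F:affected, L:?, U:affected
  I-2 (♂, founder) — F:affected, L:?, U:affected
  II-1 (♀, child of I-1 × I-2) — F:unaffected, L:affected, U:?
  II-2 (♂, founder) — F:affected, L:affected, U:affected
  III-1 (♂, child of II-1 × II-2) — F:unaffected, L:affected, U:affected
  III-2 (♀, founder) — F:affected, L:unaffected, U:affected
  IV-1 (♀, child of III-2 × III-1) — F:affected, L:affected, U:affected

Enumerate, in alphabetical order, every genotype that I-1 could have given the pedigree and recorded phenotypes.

I-1 ∈ {Ff LL UU, Ff LL Uu, Ff Ll UU, Ff Ll Uu, Ff ll UU, Ff ll Uu}

F/I-1 aff ·: Ff
F/I-2 aff ·: Ff
F/II-1 un I-1×I-2: ff
F/II-2 aff ·: Ff
F/III-1 un II-1×II-2: ff
F/III-2 aff ·: Ff|FF
F/IV-1 aff III-2×III-1: Ff
⇒ F over [I-1,I-2,II-1,II-2,III-1,III-2,IV-1]: 2 consistent
L/I-1 ? ·: ll|Ll|LL
L/I-2 ? ·: ll|Ll|LL
L/II-1 aff I-1×I-2: Ll|LL
L/II-2 aff ·: Ll|LL
L/III-1 aff II-1×II-2: Ll|LL
L/III-2 un ·: ll
L/IV-1 aff III-2×III-1: Ll
⇒ L over [I-1,I-2,II-1,II-2,III-1,III-2,IV-1]: 40 consistent
U/I-1 aff ·: Uu|UU
U/I-2 aff ·: Uu|UU
U/II-1 ? I-1×I-2: uu|Uu|UU
U/II-2 aff ·: Uu|UU
U/III-1 aff II-1×II-2: Uu|UU
U/III-2 aff ·: Uu|UU
U/IV-1 aff III-2×III-1: Uu|UU
⇒ U over [I-1,I-2,II-1,II-2,III-1,III-2,IV-1]: 90 consistent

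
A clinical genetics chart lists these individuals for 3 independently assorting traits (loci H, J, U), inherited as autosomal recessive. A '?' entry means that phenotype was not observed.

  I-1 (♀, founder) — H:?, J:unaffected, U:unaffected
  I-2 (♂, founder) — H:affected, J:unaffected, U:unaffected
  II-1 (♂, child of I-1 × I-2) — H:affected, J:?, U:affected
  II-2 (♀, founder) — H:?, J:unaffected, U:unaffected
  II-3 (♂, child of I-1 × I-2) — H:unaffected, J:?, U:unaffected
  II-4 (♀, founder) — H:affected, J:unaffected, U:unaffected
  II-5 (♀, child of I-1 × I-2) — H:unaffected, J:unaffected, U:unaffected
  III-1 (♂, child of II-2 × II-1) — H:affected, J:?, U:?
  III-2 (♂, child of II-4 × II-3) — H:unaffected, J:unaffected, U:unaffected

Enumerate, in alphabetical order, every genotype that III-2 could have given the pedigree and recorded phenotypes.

III-2 ∈ {Hh JJ UU, Hh JJ Uu, Hh Jj UU, Hh Jj Uu}

H/I-1 ? ·: Hh
H/I-2 aff ·: hh
H/II-1 aff I-1×I-2: hh
H/II-2 ? ·: Hh|hh
H/II-3 un I-1×I-2: Hh
H/II-4 aff ·: hh
H/II-5 un I-1×I-2: Hh
H/III-1 aff II-2×II-1: hh
H/III-2 un II-4×II-3: Hh
⇒ H over [I-1,I-2,II-1,II-2,II-3,II-4,II-5,III-1,III-2]: 2 consistent
J/I-1 un ·: JJ|Jj
J/I-2 un ·: JJ|Jj
J/II-1 ? I-1×I-2: JJ|Jj|jj
J/II-2 un ·: JJ|Jj
J/II-3 ? I-1×I-2: JJ|Jj|jj
J/II-4 un ·: JJ|Jj
J/II-5 un I-1×I-2: JJ|Jj
J/III-1 ? II-2×II-1: JJ|Jj|jj
J/III-2 un II-4×II-3: JJ|Jj
⇒ J over [I-1,I-2,II-1,II-2,II-3,II-4,II-5,III-1,III-2]: 431 consistent
U/I-1 un ·: Uu
U/I-2 un ·: Uu
U/II-1 aff I-1×I-2: uu
U/II-2 un ·: UU|Uu
U/II-3 un I-1×I-2: UU|Uu
U/II-4 un ·: UU|Uu
U/II-5 un I-1×I-2: UU|Uu
U/III-1 ? II-2×II-1: Uu|uu
U/III-2 un II-4×II-3: UU|Uu
⇒ U over [I-1,I-2,II-1,II-2,II-3,II-4,II-5,III-1,III-2]: 42 consistent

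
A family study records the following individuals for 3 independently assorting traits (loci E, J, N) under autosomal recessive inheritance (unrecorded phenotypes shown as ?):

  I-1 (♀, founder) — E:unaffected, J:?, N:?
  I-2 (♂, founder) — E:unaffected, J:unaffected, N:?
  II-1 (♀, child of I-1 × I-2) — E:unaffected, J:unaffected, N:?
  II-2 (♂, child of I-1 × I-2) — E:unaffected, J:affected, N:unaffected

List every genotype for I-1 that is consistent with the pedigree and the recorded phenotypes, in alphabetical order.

E/I-1 un ·: EE|Ee
E/I-2 un ·: EE|Ee
E/II-1 un I-1×I-2: EE|Ee
E/II-2 un I-1×I-2: EE|Ee
⇒ E over [I-1,I-2,II-1,II-2]: 13 consistent
J/I-1 ? ·: Jj|jj
J/I-2 un ·: Jj
J/II-1 un I-1×I-2: JJ|Jj
J/II-2 aff I-1×I-2: jj
⇒ J over [I-1,I-2,II-1,II-2]: 3 consistent
N/I-1 ? ·: NN|Nn|nn
N/I-2 ? ·: NN|Nn|nn
N/II-1 ? I-1×I-2: NN|Nn|nn
N/II-2 un I-1×I-2: NN|Nn
⇒ N over [I-1,I-2,II-1,II-2]: 21 consistent

I-1 ∈ {EE Jj NN, EE Jj Nn, EE Jj nn, EE jj NN, EE jj Nn, EE jj nn, Ee Jj NN, Ee Jj Nn, Ee Jj nn, Ee jj NN, Ee jj Nn, Ee jj nn}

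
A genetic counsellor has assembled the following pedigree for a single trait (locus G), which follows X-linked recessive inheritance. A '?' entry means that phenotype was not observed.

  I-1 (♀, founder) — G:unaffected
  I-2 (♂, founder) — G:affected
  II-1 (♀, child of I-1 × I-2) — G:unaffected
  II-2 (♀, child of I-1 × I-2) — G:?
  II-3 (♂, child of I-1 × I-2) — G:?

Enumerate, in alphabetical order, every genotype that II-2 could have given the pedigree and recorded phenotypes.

G/I-1 un ·: X^GX^G|X^GX^g
G/I-2 aff ·: X^gY
G/II-1 un I-1×I-2: X^GX^g
G/II-2 ? I-1×I-2: X^GX^g|X^gX^g
G/II-3 ? I-1×I-2: X^GY|X^gY
⇒ G over [I-1,I-2,II-1,II-2,II-3]: 5 consistent

II-2 ∈ {X^GX^g, X^gX^g}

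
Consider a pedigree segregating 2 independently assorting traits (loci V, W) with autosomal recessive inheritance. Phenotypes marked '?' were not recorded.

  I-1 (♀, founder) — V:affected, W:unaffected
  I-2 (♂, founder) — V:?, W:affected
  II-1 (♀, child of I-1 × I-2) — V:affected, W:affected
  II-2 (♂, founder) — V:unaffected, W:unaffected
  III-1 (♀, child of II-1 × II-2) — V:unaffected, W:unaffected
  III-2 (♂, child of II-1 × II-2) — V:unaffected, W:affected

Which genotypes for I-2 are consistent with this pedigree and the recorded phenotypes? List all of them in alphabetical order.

V/I-1 aff ·: vv
V/I-2 ? ·: Vv|vv
V/II-1 aff I-1×I-2: vv
V/II-2 un ·: VV|Vv
V/III-1 un II-1×II-2: Vv
V/III-2 un II-1×II-2: Vv
⇒ V over [I-1,I-2,II-1,II-2,III-1,III-2]: 4 consistent
W/I-1 un ·: Ww
W/I-2 aff ·: ww
W/II-1 aff I-1×I-2: ww
W/II-2 un ·: Ww
W/III-1 un II-1×II-2: Ww
W/III-2 aff II-1×II-2: ww
⇒ W over [I-1,I-2,II-1,II-2,III-1,III-2]: 1 consistent

I-2 ∈ {Vv ww, vv ww}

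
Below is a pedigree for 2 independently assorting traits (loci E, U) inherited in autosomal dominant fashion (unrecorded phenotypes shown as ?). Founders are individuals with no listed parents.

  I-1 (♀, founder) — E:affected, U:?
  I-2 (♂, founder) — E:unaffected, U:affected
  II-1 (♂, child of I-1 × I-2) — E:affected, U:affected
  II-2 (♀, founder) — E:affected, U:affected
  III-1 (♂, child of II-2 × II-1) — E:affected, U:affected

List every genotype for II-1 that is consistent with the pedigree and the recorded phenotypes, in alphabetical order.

E/I-1 aff ·: Ee|EE
E/I-2 un ·: ee
E/II-1 aff I-1×I-2: Ee
E/II-2 aff ·: Ee|EE
E/III-1 aff II-2×II-1: Ee|EE
⇒ E over [I-1,I-2,II-1,II-2,III-1]: 8 consistent
U/I-1 ? ·: uu|Uu|UU
U/I-2 aff ·: Uu|UU
U/II-1 aff I-1×I-2: Uu|UU
U/II-2 aff ·: Uu|UU
U/III-1 aff II-2×II-1: Uu|UU
⇒ U over [I-1,I-2,II-1,II-2,III-1]: 32 consistent

II-1 ∈ {Ee UU, Ee Uu}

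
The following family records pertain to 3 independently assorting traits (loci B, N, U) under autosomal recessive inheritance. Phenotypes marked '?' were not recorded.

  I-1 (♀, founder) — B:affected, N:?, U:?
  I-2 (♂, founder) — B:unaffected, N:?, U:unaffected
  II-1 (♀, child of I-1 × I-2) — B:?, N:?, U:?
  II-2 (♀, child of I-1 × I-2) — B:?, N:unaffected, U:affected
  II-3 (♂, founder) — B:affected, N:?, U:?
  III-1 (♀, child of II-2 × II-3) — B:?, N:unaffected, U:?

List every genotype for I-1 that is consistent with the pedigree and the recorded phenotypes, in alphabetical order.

I-1 ∈ {bb NN Uu, bb NN uu, bb Nn Uu, bb Nn uu, bb nn Uu, bb nn uu}

B/I-1 aff ·: bb
B/I-2 un ·: BB|Bb
B/II-1 ? I-1×I-2: Bb|bb
B/II-2 ? I-1×I-2: Bb|bb
B/II-3 aff ·: bb
B/III-1 ? II-2×II-3: Bb|bb
⇒ B over [I-1,I-2,II-1,II-2,II-3,III-1]: 8 consistent
N/I-1 ? ·: NN|Nn|nn
N/I-2 ? ·: NN|Nn|nn
N/II-1 ? I-1×I-2: NN|Nn|nn
N/II-2 un I-1×I-2: NN|Nn
N/II-3 ? ·: NN|Nn|nn
N/III-1 un II-2×II-3: NN|Nn
⇒ N over [I-1,I-2,II-1,II-2,II-3,III-1]: 97 consistent
U/I-1 ? ·: Uu|uu
U/I-2 un ·: Uu
U/II-1 ? I-1×I-2: UU|Uu|uu
U/II-2 aff I-1×I-2: uu
U/II-3 ? ·: UU|Uu|uu
U/III-1 ? II-2×II-3: Uu|uu
⇒ U over [I-1,I-2,II-1,II-2,II-3,III-1]: 20 consistent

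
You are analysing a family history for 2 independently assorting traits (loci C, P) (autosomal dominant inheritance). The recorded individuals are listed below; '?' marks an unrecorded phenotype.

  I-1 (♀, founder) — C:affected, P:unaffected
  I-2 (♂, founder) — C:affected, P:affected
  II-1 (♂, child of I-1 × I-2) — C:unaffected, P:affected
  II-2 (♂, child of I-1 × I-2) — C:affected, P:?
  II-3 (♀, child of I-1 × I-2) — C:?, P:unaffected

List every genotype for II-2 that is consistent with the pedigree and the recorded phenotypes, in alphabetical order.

II-2 ∈ {CC Pp, CC pp, Cc Pp, Cc pp}

C/I-1 aff ·: Cc
C/I-2 aff ·: Cc
C/II-1 un I-1×I-2: cc
C/II-2 aff I-1×I-2: Cc|CC
C/II-3 ? I-1×I-2: cc|Cc|CC
⇒ C over [I-1,I-2,II-1,II-2,II-3]: 6 consistent
P/I-1 un ·: pp
P/I-2 aff ·: Pp
P/II-1 aff I-1×I-2: Pp
P/II-2 ? I-1×I-2: pp|Pp
P/II-3 un I-1×I-2: pp
⇒ P over [I-1,I-2,II-1,II-2,II-3]: 2 consistent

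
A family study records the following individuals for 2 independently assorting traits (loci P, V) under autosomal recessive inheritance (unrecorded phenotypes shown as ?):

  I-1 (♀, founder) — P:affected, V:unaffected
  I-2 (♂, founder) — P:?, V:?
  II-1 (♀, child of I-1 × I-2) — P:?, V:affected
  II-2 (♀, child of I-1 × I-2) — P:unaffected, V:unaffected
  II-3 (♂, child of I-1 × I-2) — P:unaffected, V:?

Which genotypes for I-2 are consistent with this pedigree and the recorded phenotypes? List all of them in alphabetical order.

P/I-1 aff ·: pp
P/I-2 ? ·: PP|Pp
P/II-1 ? I-1×I-2: Pp|pp
P/II-2 un I-1×I-2: Pp
P/II-3 un I-1×I-2: Pp
⇒ P over [I-1,I-2,II-1,II-2,II-3]: 3 consistent
V/I-1 un ·: Vv
V/I-2 ? ·: Vv|vv
V/II-1 aff I-1×I-2: vv
V/II-2 un I-1×I-2: VV|Vv
V/II-3 ? I-1×I-2: VV|Vv|vv
⇒ V over [I-1,I-2,II-1,II-2,II-3]: 8 consistent

I-2 ∈ {PP Vv, PP vv, Pp Vv, Pp vv}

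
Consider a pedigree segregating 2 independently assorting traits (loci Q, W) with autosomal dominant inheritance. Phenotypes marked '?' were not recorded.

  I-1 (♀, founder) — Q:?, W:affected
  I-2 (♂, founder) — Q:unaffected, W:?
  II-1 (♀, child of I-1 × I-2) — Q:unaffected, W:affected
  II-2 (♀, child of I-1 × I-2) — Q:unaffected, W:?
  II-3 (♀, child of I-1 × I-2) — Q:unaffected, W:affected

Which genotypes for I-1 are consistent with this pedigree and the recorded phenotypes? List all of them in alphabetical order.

I-1 ∈ {Qq WW, Qq Ww, qq WW, qq Ww}

Q/I-1 ? ·: qq|Qq
Q/I-2 un ·: qq
Q/II-1 un I-1×I-2: qq
Q/II-2 un I-1×I-2: qq
Q/II-3 un I-1×I-2: qq
⇒ Q over [I-1,I-2,II-1,II-2,II-3]: 2 consistent
W/I-1 aff ·: Ww|WW
W/I-2 ? ·: ww|Ww|WW
W/II-1 aff I-1×I-2: Ww|WW
W/II-2 ? I-1×I-2: ww|Ww|WW
W/II-3 aff I-1×I-2: Ww|WW
⇒ W over [I-1,I-2,II-1,II-2,II-3]: 32 consistent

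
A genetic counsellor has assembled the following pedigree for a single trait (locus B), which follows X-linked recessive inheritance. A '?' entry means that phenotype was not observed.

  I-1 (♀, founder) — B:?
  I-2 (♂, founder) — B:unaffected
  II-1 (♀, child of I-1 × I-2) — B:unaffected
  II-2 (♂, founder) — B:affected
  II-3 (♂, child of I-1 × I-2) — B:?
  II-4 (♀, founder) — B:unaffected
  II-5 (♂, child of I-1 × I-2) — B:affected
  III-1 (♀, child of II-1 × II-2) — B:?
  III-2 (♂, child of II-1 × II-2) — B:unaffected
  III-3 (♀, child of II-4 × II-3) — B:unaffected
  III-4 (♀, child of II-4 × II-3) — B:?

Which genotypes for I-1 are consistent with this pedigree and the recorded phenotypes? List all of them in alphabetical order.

B/I-1 ? ·: X^BX^b|X^bX^b
B/I-2 un ·: X^BY
B/II-1 un I-1×I-2: X^BX^B|X^BX^b
B/II-2 aff ·: X^bY
B/II-3 ? I-1×I-2: X^BY|X^bY
B/II-4 un ·: X^BX^B|X^BX^b
B/II-5 aff I-1×I-2: X^bY
B/III-1 ? II-1×II-2: X^BX^b|X^bX^b
B/III-2 un II-1×II-2: X^BY
B/III-3 un II-4×II-3: X^BX^B|X^BX^b
B/III-4 ? II-4×II-3: X^BX^B|X^BX^b|X^bX^b
⇒ B over [I-1,I-2,II-1,II-2,II-3,II-4,II-5,III-1,III-2,III-3,III-4]: 30 consistent

I-1 ∈ {X^BX^b, X^bX^b}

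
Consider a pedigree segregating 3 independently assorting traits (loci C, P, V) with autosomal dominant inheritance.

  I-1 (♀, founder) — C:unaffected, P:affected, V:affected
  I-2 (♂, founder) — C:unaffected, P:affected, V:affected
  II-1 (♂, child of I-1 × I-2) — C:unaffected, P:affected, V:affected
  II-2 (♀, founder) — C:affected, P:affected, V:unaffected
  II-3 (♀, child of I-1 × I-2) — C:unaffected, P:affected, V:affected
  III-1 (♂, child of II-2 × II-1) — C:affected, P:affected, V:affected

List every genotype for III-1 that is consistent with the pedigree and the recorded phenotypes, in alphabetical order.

III-1 ∈ {Cc PP Vv, Cc Pp Vv}

C/I-1 un ·: cc
C/I-2 un ·: cc
C/II-1 un I-1×I-2: cc
C/II-2 aff ·: Cc|CC
C/II-3 un I-1×I-2: cc
C/III-1 aff II-2×II-1: Cc
⇒ C over [I-1,I-2,II-1,II-2,II-3,III-1]: 2 consistent
P/I-1 aff ·: Pp|PP
P/I-2 aff ·: Pp|PP
P/II-1 aff I-1×I-2: Pp|PP
P/II-2 aff ·: Pp|PP
P/II-3 aff I-1×I-2: Pp|PP
P/III-1 aff II-2×II-1: Pp|PP
⇒ P over [I-1,I-2,II-1,II-2,II-3,III-1]: 45 consistent
V/I-1 aff ·: Vv|VV
V/I-2 aff ·: Vv|VV
V/II-1 aff I-1×I-2: Vv|VV
V/II-2 un ·: vv
V/II-3 aff I-1×I-2: Vv|VV
V/III-1 aff II-2×II-1: Vv
⇒ V over [I-1,I-2,II-1,II-2,II-3,III-1]: 13 consistent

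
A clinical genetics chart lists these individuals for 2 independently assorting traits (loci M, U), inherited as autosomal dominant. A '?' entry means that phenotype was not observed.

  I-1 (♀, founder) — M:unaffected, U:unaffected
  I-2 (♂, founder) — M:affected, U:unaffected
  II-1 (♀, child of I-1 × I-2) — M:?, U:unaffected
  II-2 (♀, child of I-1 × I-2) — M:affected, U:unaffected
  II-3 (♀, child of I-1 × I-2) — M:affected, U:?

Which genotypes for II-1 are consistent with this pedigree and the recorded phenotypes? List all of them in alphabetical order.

II-1 ∈ {Mm uu, mm uu}

M/I-1 un ·: mm
M/I-2 aff ·: Mm|MM
M/II-1 ? I-1×I-2: mm|Mm
M/II-2 aff I-1×I-2: Mm
M/II-3 aff I-1×I-2: Mm
⇒ M over [I-1,I-2,II-1,II-2,II-3]: 3 consistent
U/I-1 un ·: uu
U/I-2 un ·: uu
U/II-1 un I-1×I-2: uu
U/II-2 un I-1×I-2: uu
U/II-3 ? I-1×I-2: uu
⇒ U over [I-1,I-2,II-1,II-2,II-3]: 1 consistent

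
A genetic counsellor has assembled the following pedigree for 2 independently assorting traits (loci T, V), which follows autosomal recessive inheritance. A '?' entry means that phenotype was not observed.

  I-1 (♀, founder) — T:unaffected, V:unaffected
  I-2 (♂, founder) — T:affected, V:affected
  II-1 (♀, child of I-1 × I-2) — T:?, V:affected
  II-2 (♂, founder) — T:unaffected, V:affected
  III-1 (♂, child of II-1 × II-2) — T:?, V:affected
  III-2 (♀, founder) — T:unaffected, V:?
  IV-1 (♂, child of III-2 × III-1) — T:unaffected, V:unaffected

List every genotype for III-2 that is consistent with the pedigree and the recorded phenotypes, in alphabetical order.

T/I-1 un ·: TT|Tt
T/I-2 aff ·: tt
T/II-1 ? I-1×I-2: Tt|tt
T/II-2 un ·: TT|Tt
T/III-1 ? II-1×II-2: TT|Tt|tt
T/III-2 un ·: TT|Tt
T/IV-1 un III-2×III-1: TT|Tt
⇒ T over [I-1,I-2,II-1,II-2,III-1,III-2,IV-1]: 42 consistent
V/I-1 un ·: Vv
V/I-2 aff ·: vv
V/II-1 aff I-1×I-2: vv
V/II-2 aff ·: vv
V/III-1 aff II-1×II-2: vv
V/III-2 ? ·: VV|Vv
V/IV-1 un III-2×III-1: Vv
⇒ V over [I-1,I-2,II-1,II-2,III-1,III-2,IV-1]: 2 consistent

III-2 ∈ {TT VV, TT Vv, Tt VV, Tt Vv}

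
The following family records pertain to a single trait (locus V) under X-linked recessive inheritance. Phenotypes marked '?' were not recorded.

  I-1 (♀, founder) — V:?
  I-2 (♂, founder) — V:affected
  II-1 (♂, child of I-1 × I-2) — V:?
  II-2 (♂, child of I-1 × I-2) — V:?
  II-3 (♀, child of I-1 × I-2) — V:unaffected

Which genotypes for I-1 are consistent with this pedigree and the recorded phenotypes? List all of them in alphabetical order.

I-1 ∈ {X^VX^V, X^VX^v}

V/I-1 ? ·: X^VX^V|X^VX^v
V/I-2 aff ·: X^vY
V/II-1 ? I-1×I-2: X^VY|X^vY
V/II-2 ? I-1×I-2: X^VY|X^vY
V/II-3 un I-1×I-2: X^VX^v
⇒ V over [I-1,I-2,II-1,II-2,II-3]: 5 consistent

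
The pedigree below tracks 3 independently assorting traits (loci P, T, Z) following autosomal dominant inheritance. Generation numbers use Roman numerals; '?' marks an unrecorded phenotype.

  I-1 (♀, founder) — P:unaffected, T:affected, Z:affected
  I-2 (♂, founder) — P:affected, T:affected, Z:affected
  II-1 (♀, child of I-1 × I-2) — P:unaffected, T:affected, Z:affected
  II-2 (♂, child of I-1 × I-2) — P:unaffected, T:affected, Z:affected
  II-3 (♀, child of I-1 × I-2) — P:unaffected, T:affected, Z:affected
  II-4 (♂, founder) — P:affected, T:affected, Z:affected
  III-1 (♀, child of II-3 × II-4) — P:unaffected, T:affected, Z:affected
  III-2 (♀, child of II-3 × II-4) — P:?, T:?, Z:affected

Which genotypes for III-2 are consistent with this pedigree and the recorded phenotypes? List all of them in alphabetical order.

P/I-1 un ·: pp
P/I-2 aff ·: Pp
P/II-1 un I-1×I-2: pp
P/II-2 un I-1×I-2: pp
P/II-3 un I-1×I-2: pp
P/II-4 aff ·: Pp
P/III-1 un II-3×II-4: pp
P/III-2 ? II-3×II-4: pp|Pp
⇒ P over [I-1,I-2,II-1,II-2,II-3,II-4,III-1,III-2]: 2 consistent
T/I-1 aff ·: Tt|TT
T/I-2 aff ·: Tt|TT
T/II-1 aff I-1×I-2: Tt|TT
T/II-2 aff I-1×I-2: Tt|TT
T/II-3 aff I-1×I-2: Tt|TT
T/II-4 aff ·: Tt|TT
T/III-1 aff II-3×II-4: Tt|TT
T/III-2 ? II-3×II-4: tt|Tt|TT
⇒ T over [I-1,I-2,II-1,II-2,II-3,II-4,III-1,III-2]: 185 consistent
Z/I-1 aff ·: Zz|ZZ
Z/I-2 aff ·: Zz|ZZ
Z/II-1 aff I-1×I-2: Zz|ZZ
Z/II-2 aff I-1×I-2: Zz|ZZ
Z/II-3 aff I-1×I-2: Zz|ZZ
Z/II-4 aff ·: Zz|ZZ
Z/III-1 aff II-3×II-4: Zz|ZZ
Z/III-2 aff II-3×II-4: Zz|ZZ
⇒ Z over [I-1,I-2,II-1,II-2,II-3,II-4,III-1,III-2]: 161 consistent

III-2 ∈ {Pp TT ZZ, Pp TT Zz, Pp Tt ZZ, Pp Tt Zz, Pp tt ZZ, Pp tt Zz, pp TT ZZ, pp TT Zz, pp Tt ZZ, pp Tt Zz, pp tt ZZ, pp tt Zz}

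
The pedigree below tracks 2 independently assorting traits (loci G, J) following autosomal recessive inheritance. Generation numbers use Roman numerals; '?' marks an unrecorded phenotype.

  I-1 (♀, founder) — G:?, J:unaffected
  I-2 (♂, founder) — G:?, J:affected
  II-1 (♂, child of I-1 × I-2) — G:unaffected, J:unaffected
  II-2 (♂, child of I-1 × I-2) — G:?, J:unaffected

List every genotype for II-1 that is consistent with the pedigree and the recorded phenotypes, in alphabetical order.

II-1 ∈ {GG Jj, Gg Jj}

G/I-1 ? ·: GG|Gg|gg
G/I-2 ? ·: GG|Gg|gg
G/II-1 un I-1×I-2: GG|Gg
G/II-2 ? I-1×I-2: GG|Gg|gg
⇒ G over [I-1,I-2,II-1,II-2]: 21 consistent
J/I-1 un ·: JJ|Jj
J/I-2 aff ·: jj
J/II-1 un I-1×I-2: Jj
J/II-2 un I-1×I-2: Jj
⇒ J over [I-1,I-2,II-1,II-2]: 2 consistent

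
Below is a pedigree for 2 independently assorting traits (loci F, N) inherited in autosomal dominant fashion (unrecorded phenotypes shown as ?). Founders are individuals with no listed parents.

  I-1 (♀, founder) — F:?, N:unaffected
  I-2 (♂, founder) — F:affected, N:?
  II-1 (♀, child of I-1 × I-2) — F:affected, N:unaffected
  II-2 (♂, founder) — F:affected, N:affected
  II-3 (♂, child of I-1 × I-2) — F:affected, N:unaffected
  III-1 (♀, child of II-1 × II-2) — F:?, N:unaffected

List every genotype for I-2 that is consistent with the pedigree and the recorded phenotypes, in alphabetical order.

F/I-1 ? ·: ff|Ff|FF
F/I-2 aff ·: Ff|FF
F/II-1 aff I-1×I-2: Ff|FF
F/II-2 aff ·: Ff|FF
F/II-3 aff I-1×I-2: Ff|FF
F/III-1 ? II-1×II-2: ff|Ff|FF
⇒ F over [I-1,I-2,II-1,II-2,II-3,III-1]: 61 consistent
N/I-1 un ·: nn
N/I-2 ? ·: nn|Nn
N/II-1 un I-1×I-2: nn
N/II-2 aff ·: Nn
N/II-3 un I-1×I-2: nn
N/III-1 un II-1×II-2: nn
⇒ N over [I-1,I-2,II-1,II-2,II-3,III-1]: 2 consistent

I-2 ∈ {FF Nn, FF nn, Ff Nn, Ff nn}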